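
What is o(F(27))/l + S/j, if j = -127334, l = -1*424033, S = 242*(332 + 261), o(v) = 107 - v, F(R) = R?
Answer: -30430733209/26996909011 ≈ -1.1272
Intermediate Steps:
S = 143506 (S = 242*593 = 143506)
l = -424033
o(F(27))/l + S/j = (107 - 1*27)/(-424033) + 143506/(-127334) = (107 - 27)*(-1/424033) + 143506*(-1/127334) = 80*(-1/424033) - 71753/63667 = -80/424033 - 71753/63667 = -30430733209/26996909011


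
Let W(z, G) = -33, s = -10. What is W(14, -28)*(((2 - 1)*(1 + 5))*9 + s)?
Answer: -1452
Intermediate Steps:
W(14, -28)*(((2 - 1)*(1 + 5))*9 + s) = -33*(((2 - 1)*(1 + 5))*9 - 10) = -33*((1*6)*9 - 10) = -33*(6*9 - 10) = -33*(54 - 10) = -33*44 = -1452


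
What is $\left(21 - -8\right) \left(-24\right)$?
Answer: $-696$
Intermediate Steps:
$\left(21 - -8\right) \left(-24\right) = \left(21 + \left(-35 + 43\right)\right) \left(-24\right) = \left(21 + 8\right) \left(-24\right) = 29 \left(-24\right) = -696$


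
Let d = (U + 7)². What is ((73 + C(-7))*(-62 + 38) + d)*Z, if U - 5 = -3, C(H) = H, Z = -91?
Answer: 136773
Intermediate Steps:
U = 2 (U = 5 - 3 = 2)
d = 81 (d = (2 + 7)² = 9² = 81)
((73 + C(-7))*(-62 + 38) + d)*Z = ((73 - 7)*(-62 + 38) + 81)*(-91) = (66*(-24) + 81)*(-91) = (-1584 + 81)*(-91) = -1503*(-91) = 136773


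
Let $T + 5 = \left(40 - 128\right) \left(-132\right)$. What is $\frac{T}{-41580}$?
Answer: $- \frac{11611}{41580} \approx -0.27924$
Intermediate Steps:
$T = 11611$ ($T = -5 + \left(40 - 128\right) \left(-132\right) = -5 - -11616 = -5 + 11616 = 11611$)
$\frac{T}{-41580} = \frac{11611}{-41580} = 11611 \left(- \frac{1}{41580}\right) = - \frac{11611}{41580}$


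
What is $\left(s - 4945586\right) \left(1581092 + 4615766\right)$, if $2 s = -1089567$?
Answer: $-34023040159031$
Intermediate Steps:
$s = - \frac{1089567}{2}$ ($s = \frac{1}{2} \left(-1089567\right) = - \frac{1089567}{2} \approx -5.4478 \cdot 10^{5}$)
$\left(s - 4945586\right) \left(1581092 + 4615766\right) = \left(- \frac{1089567}{2} - 4945586\right) \left(1581092 + 4615766\right) = \left(- \frac{10980739}{2}\right) 6196858 = -34023040159031$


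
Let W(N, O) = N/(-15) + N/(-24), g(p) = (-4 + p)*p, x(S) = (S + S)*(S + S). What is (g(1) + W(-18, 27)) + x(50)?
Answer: 199979/20 ≈ 9999.0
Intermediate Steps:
x(S) = 4*S² (x(S) = (2*S)*(2*S) = 4*S²)
g(p) = p*(-4 + p)
W(N, O) = -13*N/120 (W(N, O) = N*(-1/15) + N*(-1/24) = -N/15 - N/24 = -13*N/120)
(g(1) + W(-18, 27)) + x(50) = (1*(-4 + 1) - 13/120*(-18)) + 4*50² = (1*(-3) + 39/20) + 4*2500 = (-3 + 39/20) + 10000 = -21/20 + 10000 = 199979/20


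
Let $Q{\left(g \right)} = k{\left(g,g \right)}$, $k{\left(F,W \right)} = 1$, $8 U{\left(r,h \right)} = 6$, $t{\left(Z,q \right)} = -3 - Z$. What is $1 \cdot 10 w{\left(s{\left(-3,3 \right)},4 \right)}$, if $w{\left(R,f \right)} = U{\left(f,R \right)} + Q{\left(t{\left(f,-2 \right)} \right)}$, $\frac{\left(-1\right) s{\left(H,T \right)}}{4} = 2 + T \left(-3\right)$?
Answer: $\frac{35}{2} \approx 17.5$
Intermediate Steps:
$U{\left(r,h \right)} = \frac{3}{4}$ ($U{\left(r,h \right)} = \frac{1}{8} \cdot 6 = \frac{3}{4}$)
$s{\left(H,T \right)} = -8 + 12 T$ ($s{\left(H,T \right)} = - 4 \left(2 + T \left(-3\right)\right) = - 4 \left(2 - 3 T\right) = -8 + 12 T$)
$Q{\left(g \right)} = 1$
$w{\left(R,f \right)} = \frac{7}{4}$ ($w{\left(R,f \right)} = \frac{3}{4} + 1 = \frac{7}{4}$)
$1 \cdot 10 w{\left(s{\left(-3,3 \right)},4 \right)} = 1 \cdot 10 \cdot \frac{7}{4} = 10 \cdot \frac{7}{4} = \frac{35}{2}$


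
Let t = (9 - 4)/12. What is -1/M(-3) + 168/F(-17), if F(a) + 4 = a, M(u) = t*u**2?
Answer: -124/15 ≈ -8.2667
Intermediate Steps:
t = 5/12 (t = 5*(1/12) = 5/12 ≈ 0.41667)
M(u) = 5*u**2/12
F(a) = -4 + a
-1/M(-3) + 168/F(-17) = -1/((5/12)*(-3)**2) + 168/(-4 - 17) = -1/((5/12)*9) + 168/(-21) = -1/15/4 + 168*(-1/21) = -1*4/15 - 8 = -4/15 - 8 = -124/15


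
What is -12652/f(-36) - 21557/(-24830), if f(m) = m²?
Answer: -35776411/4022460 ≈ -8.8942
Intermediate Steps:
-12652/f(-36) - 21557/(-24830) = -12652/((-36)²) - 21557/(-24830) = -12652/1296 - 21557*(-1/24830) = -12652*1/1296 + 21557/24830 = -3163/324 + 21557/24830 = -35776411/4022460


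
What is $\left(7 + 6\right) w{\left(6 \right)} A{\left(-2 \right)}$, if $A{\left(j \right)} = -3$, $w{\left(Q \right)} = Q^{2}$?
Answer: $-1404$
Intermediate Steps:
$\left(7 + 6\right) w{\left(6 \right)} A{\left(-2 \right)} = \left(7 + 6\right) 6^{2} \left(-3\right) = 13 \cdot 36 \left(-3\right) = 468 \left(-3\right) = -1404$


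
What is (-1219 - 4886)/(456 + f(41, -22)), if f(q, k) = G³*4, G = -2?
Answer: -6105/424 ≈ -14.399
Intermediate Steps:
f(q, k) = -32 (f(q, k) = (-2)³*4 = -8*4 = -32)
(-1219 - 4886)/(456 + f(41, -22)) = (-1219 - 4886)/(456 - 32) = -6105/424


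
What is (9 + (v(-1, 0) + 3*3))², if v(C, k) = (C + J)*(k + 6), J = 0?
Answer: 144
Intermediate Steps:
v(C, k) = C*(6 + k) (v(C, k) = (C + 0)*(k + 6) = C*(6 + k))
(9 + (v(-1, 0) + 3*3))² = (9 + (-(6 + 0) + 3*3))² = (9 + (-1*6 + 9))² = (9 + (-6 + 9))² = (9 + 3)² = 12² = 144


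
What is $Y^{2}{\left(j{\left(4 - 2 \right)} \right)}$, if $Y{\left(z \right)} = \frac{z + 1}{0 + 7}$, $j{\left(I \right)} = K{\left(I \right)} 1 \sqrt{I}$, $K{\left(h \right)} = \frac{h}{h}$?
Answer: $\frac{\left(1 + \sqrt{2}\right)^{2}}{49} \approx 0.11895$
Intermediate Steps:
$K{\left(h \right)} = 1$
$j{\left(I \right)} = \sqrt{I}$ ($j{\left(I \right)} = 1 \cdot 1 \sqrt{I} = 1 \sqrt{I} = \sqrt{I}$)
$Y{\left(z \right)} = \frac{1}{7} + \frac{z}{7}$ ($Y{\left(z \right)} = \frac{1 + z}{7} = \left(1 + z\right) \frac{1}{7} = \frac{1}{7} + \frac{z}{7}$)
$Y^{2}{\left(j{\left(4 - 2 \right)} \right)} = \left(\frac{1}{7} + \frac{\sqrt{4 - 2}}{7}\right)^{2} = \left(\frac{1}{7} + \frac{\sqrt{2}}{7}\right)^{2}$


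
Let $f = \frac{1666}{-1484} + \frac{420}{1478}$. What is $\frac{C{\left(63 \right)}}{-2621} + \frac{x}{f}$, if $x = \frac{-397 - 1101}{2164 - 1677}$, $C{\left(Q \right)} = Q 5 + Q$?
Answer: $\frac{42209791658}{11976714541} \approx 3.5243$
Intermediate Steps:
$C{\left(Q \right)} = 6 Q$ ($C{\left(Q \right)} = 5 Q + Q = 6 Q$)
$x = - \frac{1498}{487} \approx -3.076$
$f = - \frac{65681}{78334}$ ($f = 1666 \left(- \frac{1}{1484}\right) + 420 \cdot \frac{1}{1478} = - \frac{119}{106} + \frac{210}{739} = - \frac{65681}{78334} \approx -0.83847$)
$\frac{C{\left(63 \right)}}{-2621} + \frac{x}{f} = \frac{6 \cdot 63}{-2621} - \frac{1498}{487 \left(- \frac{65681}{78334}\right)} = 378 \left(- \frac{1}{2621}\right) - - \frac{16763476}{4569521} = - \frac{378}{2621} + \frac{16763476}{4569521} = \frac{42209791658}{11976714541}$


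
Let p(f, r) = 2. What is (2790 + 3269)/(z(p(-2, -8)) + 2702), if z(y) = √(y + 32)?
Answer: 8185709/3650385 - 6059*√34/7300770 ≈ 2.2376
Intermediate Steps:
z(y) = √(32 + y)
(2790 + 3269)/(z(p(-2, -8)) + 2702) = (2790 + 3269)/(√(32 + 2) + 2702) = 6059/(√34 + 2702) = 6059/(2702 + √34)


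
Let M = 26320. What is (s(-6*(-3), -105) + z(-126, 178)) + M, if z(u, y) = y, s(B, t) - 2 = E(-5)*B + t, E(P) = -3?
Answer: 26341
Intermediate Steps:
s(B, t) = 2 + t - 3*B (s(B, t) = 2 + (-3*B + t) = 2 + (t - 3*B) = 2 + t - 3*B)
(s(-6*(-3), -105) + z(-126, 178)) + M = ((2 - 105 - (-18)*(-3)) + 178) + 26320 = ((2 - 105 - 3*18) + 178) + 26320 = ((2 - 105 - 54) + 178) + 26320 = (-157 + 178) + 26320 = 21 + 26320 = 26341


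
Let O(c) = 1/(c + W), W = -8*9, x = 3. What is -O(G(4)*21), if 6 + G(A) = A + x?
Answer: 1/51 ≈ 0.019608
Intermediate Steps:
W = -72
G(A) = -3 + A (G(A) = -6 + (A + 3) = -6 + (3 + A) = -3 + A)
O(c) = 1/(-72 + c) (O(c) = 1/(c - 72) = 1/(-72 + c))
-O(G(4)*21) = -1/(-72 + (-3 + 4)*21) = -1/(-72 + 1*21) = -1/(-72 + 21) = -1/(-51) = -1*(-1/51) = 1/51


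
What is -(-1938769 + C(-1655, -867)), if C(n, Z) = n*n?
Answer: -800256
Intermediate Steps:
C(n, Z) = n²
-(-1938769 + C(-1655, -867)) = -(-1938769 + (-1655)²) = -(-1938769 + 2739025) = -1*800256 = -800256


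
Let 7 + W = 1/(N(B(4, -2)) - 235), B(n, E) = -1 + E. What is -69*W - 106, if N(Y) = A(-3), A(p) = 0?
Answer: 88664/235 ≈ 377.29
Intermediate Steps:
N(Y) = 0
W = -1646/235 (W = -7 + 1/(0 - 235) = -7 + 1/(-235) = -7 - 1/235 = -1646/235 ≈ -7.0043)
-69*W - 106 = -69*(-1646/235) - 106 = 113574/235 - 106 = 88664/235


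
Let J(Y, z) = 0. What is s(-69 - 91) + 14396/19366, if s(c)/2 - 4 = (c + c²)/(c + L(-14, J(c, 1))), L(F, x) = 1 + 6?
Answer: -159905918/493833 ≈ -323.81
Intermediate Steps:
L(F, x) = 7
s(c) = 8 + 2*(c + c²)/(7 + c) (s(c) = 8 + 2*((c + c²)/(c + 7)) = 8 + 2*((c + c²)/(7 + c)) = 8 + 2*(c + c²)/(7 + c))
s(-69 - 91) + 14396/19366 = 2*(28 + (-69 - 91)² + 5*(-69 - 91))/(7 + (-69 - 91)) + 14396/19366 = 2*(28 + (-160)² + 5*(-160))/(7 - 160) + 14396*(1/19366) = 2*(28 + 25600 - 800)/(-153) + 7198/9683 = 2*(-1/153)*24828 + 7198/9683 = -16552/51 + 7198/9683 = -159905918/493833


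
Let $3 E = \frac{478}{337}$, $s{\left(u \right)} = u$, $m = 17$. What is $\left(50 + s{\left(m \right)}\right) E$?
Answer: $\frac{32026}{1011} \approx 31.678$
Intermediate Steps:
$E = \frac{478}{1011}$ ($E = \frac{478 \cdot \frac{1}{337}}{3} = \frac{1}{3} \cdot \frac{478}{337} = \frac{478}{1011} \approx 0.4728$)
$\left(50 + s{\left(m \right)}\right) E = \left(50 + 17\right) \frac{478}{1011} = 67 \cdot \frac{478}{1011} = \frac{32026}{1011}$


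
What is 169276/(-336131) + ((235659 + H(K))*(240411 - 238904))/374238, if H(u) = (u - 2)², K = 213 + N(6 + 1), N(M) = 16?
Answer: 72705782228854/62896496589 ≈ 1156.0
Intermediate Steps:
K = 229 (K = 213 + 16 = 229)
H(u) = (-2 + u)²
169276/(-336131) + ((235659 + H(K))*(240411 - 238904))/374238 = 169276/(-336131) + ((235659 + (-2 + 229)²)*(240411 - 238904))/374238 = 169276*(-1/336131) + ((235659 + 227²)*1507)*(1/374238) = -169276/336131 + ((235659 + 51529)*1507)*(1/374238) = -169276/336131 + (287188*1507)*(1/374238) = -169276/336131 + 432792316*(1/374238) = -169276/336131 + 216396158/187119 = 72705782228854/62896496589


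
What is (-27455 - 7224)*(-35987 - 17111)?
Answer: 1841385542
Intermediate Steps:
(-27455 - 7224)*(-35987 - 17111) = -34679*(-53098) = 1841385542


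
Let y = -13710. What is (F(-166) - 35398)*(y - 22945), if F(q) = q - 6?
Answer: 1303818350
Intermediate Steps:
F(q) = -6 + q
(F(-166) - 35398)*(y - 22945) = ((-6 - 166) - 35398)*(-13710 - 22945) = (-172 - 35398)*(-36655) = -35570*(-36655) = 1303818350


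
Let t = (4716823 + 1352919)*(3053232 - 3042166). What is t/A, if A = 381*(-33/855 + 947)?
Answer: 1595234418085/8568817 ≈ 1.8617e+5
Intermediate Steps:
A = 34275268/95 (A = 381*(-33*1/855 + 947) = 381*(-11/285 + 947) = 381*(269884/285) = 34275268/95 ≈ 3.6079e+5)
t = 67167764972 (t = 6069742*11066 = 67167764972)
t/A = 67167764972/(34275268/95) = 67167764972*(95/34275268) = 1595234418085/8568817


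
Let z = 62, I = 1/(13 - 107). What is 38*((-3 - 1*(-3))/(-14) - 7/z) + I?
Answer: -12533/2914 ≈ -4.3010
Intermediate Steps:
I = -1/94 (I = 1/(-94) = -1/94 ≈ -0.010638)
38*((-3 - 1*(-3))/(-14) - 7/z) + I = 38*((-3 - 1*(-3))/(-14) - 7/62) - 1/94 = 38*((-3 + 3)*(-1/14) - 7*1/62) - 1/94 = 38*(0*(-1/14) - 7/62) - 1/94 = 38*(0 - 7/62) - 1/94 = 38*(-7/62) - 1/94 = -133/31 - 1/94 = -12533/2914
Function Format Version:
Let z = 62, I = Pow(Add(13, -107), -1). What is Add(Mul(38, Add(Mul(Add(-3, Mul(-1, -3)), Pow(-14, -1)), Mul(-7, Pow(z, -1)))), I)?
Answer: Rational(-12533, 2914) ≈ -4.3010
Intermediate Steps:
I = Rational(-1, 94) (I = Pow(-94, -1) = Rational(-1, 94) ≈ -0.010638)
Add(Mul(38, Add(Mul(Add(-3, Mul(-1, -3)), Pow(-14, -1)), Mul(-7, Pow(z, -1)))), I) = Add(Mul(38, Add(Mul(Add(-3, Mul(-1, -3)), Pow(-14, -1)), Mul(-7, Pow(62, -1)))), Rational(-1, 94)) = Add(Mul(38, Add(Mul(Add(-3, 3), Rational(-1, 14)), Mul(-7, Rational(1, 62)))), Rational(-1, 94)) = Add(Mul(38, Add(Mul(0, Rational(-1, 14)), Rational(-7, 62))), Rational(-1, 94)) = Add(Mul(38, Add(0, Rational(-7, 62))), Rational(-1, 94)) = Add(Mul(38, Rational(-7, 62)), Rational(-1, 94)) = Add(Rational(-133, 31), Rational(-1, 94)) = Rational(-12533, 2914)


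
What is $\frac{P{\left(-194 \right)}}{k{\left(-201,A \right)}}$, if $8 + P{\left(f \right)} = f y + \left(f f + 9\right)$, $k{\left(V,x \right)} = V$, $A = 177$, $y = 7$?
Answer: $- \frac{12093}{67} \approx -180.49$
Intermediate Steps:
$P{\left(f \right)} = 1 + f^{2} + 7 f$ ($P{\left(f \right)} = -8 + \left(f 7 + \left(f f + 9\right)\right) = -8 + \left(7 f + \left(f^{2} + 9\right)\right) = -8 + \left(7 f + \left(9 + f^{2}\right)\right) = -8 + \left(9 + f^{2} + 7 f\right) = 1 + f^{2} + 7 f$)
$\frac{P{\left(-194 \right)}}{k{\left(-201,A \right)}} = \frac{1 + \left(-194\right)^{2} + 7 \left(-194\right)}{-201} = \left(1 + 37636 - 1358\right) \left(- \frac{1}{201}\right) = 36279 \left(- \frac{1}{201}\right) = - \frac{12093}{67}$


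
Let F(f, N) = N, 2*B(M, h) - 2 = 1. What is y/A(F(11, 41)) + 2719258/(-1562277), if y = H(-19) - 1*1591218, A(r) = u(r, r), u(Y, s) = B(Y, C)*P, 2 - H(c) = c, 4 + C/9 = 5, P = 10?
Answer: -828643754813/7811385 ≈ -1.0608e+5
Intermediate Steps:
C = 9 (C = -36 + 9*5 = -36 + 45 = 9)
B(M, h) = 3/2 (B(M, h) = 1 + (½)*1 = 1 + ½ = 3/2)
H(c) = 2 - c
u(Y, s) = 15 (u(Y, s) = (3/2)*10 = 15)
A(r) = 15
y = -1591197 (y = (2 - 1*(-19)) - 1*1591218 = (2 + 19) - 1591218 = 21 - 1591218 = -1591197)
y/A(F(11, 41)) + 2719258/(-1562277) = -1591197/15 + 2719258/(-1562277) = -1591197*1/15 + 2719258*(-1/1562277) = -530399/5 - 2719258/1562277 = -828643754813/7811385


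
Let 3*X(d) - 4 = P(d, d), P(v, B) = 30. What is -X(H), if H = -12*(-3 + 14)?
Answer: -34/3 ≈ -11.333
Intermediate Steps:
H = -132 (H = -12*11 = -132)
X(d) = 34/3 (X(d) = 4/3 + (⅓)*30 = 4/3 + 10 = 34/3)
-X(H) = -1*34/3 = -34/3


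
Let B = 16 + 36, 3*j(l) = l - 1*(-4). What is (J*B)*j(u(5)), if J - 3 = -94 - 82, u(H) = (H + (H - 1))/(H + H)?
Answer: -220402/15 ≈ -14693.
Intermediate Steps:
u(H) = (-1 + 2*H)/(2*H) (u(H) = (H + (-1 + H))/((2*H)) = (-1 + 2*H)*(1/(2*H)) = (-1 + 2*H)/(2*H))
j(l) = 4/3 + l/3 (j(l) = (l - 1*(-4))/3 = (l + 4)/3 = (4 + l)/3 = 4/3 + l/3)
B = 52
J = -173 (J = 3 + (-94 - 82) = 3 - 176 = -173)
(J*B)*j(u(5)) = (-173*52)*(4/3 + ((-½ + 5)/5)/3) = -8996*(4/3 + ((⅕)*(9/2))/3) = -8996*(4/3 + (⅓)*(9/10)) = -8996*(4/3 + 3/10) = -8996*49/30 = -220402/15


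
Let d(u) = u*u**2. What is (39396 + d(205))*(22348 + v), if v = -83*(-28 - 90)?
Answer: 278173613982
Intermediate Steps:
v = 9794 (v = -83*(-118) = 9794)
d(u) = u**3
(39396 + d(205))*(22348 + v) = (39396 + 205**3)*(22348 + 9794) = (39396 + 8615125)*32142 = 8654521*32142 = 278173613982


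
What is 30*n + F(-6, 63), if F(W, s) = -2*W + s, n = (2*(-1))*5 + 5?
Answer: -75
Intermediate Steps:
n = -5 (n = -2*5 + 5 = -10 + 5 = -5)
F(W, s) = s - 2*W
30*n + F(-6, 63) = 30*(-5) + (63 - 2*(-6)) = -150 + (63 + 12) = -150 + 75 = -75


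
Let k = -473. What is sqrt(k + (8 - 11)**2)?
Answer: 4*I*sqrt(29) ≈ 21.541*I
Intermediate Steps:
sqrt(k + (8 - 11)**2) = sqrt(-473 + (8 - 11)**2) = sqrt(-473 + (-3)**2) = sqrt(-473 + 9) = sqrt(-464) = 4*I*sqrt(29)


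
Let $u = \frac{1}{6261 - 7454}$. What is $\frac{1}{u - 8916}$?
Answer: $- \frac{1193}{10636789} \approx -0.00011216$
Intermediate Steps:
$u = - \frac{1}{1193}$ ($u = \frac{1}{-1193} = - \frac{1}{1193} \approx -0.00083822$)
$\frac{1}{u - 8916} = \frac{1}{- \frac{1}{1193} - 8916} = \frac{1}{- \frac{10636789}{1193}} = - \frac{1193}{10636789}$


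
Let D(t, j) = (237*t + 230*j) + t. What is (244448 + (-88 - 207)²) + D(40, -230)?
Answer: 288093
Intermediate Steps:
D(t, j) = 230*j + 238*t (D(t, j) = (230*j + 237*t) + t = 230*j + 238*t)
(244448 + (-88 - 207)²) + D(40, -230) = (244448 + (-88 - 207)²) + (230*(-230) + 238*40) = (244448 + (-295)²) + (-52900 + 9520) = (244448 + 87025) - 43380 = 331473 - 43380 = 288093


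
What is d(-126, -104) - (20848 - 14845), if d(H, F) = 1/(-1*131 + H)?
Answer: -1542772/257 ≈ -6003.0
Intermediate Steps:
d(H, F) = 1/(-131 + H)
d(-126, -104) - (20848 - 14845) = 1/(-131 - 126) - (20848 - 14845) = 1/(-257) - 1*6003 = -1/257 - 6003 = -1542772/257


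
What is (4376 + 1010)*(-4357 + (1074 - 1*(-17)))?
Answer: -17590676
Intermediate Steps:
(4376 + 1010)*(-4357 + (1074 - 1*(-17))) = 5386*(-4357 + (1074 + 17)) = 5386*(-4357 + 1091) = 5386*(-3266) = -17590676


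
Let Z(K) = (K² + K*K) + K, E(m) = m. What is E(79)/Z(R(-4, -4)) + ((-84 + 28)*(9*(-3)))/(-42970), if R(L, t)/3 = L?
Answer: 1488659/5929860 ≈ 0.25104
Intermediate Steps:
R(L, t) = 3*L
Z(K) = K + 2*K² (Z(K) = (K² + K²) + K = 2*K² + K = K + 2*K²)
E(79)/Z(R(-4, -4)) + ((-84 + 28)*(9*(-3)))/(-42970) = 79/(((3*(-4))*(1 + 2*(3*(-4))))) + ((-84 + 28)*(9*(-3)))/(-42970) = 79/((-12*(1 + 2*(-12)))) - 56*(-27)*(-1/42970) = 79/((-12*(1 - 24))) + 1512*(-1/42970) = 79/((-12*(-23))) - 756/21485 = 79/276 - 756/21485 = 1488659/5929860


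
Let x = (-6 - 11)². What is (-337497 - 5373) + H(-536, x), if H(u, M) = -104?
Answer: -342974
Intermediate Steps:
x = 289 (x = (-17)² = 289)
(-337497 - 5373) + H(-536, x) = (-337497 - 5373) - 104 = -342870 - 104 = -342974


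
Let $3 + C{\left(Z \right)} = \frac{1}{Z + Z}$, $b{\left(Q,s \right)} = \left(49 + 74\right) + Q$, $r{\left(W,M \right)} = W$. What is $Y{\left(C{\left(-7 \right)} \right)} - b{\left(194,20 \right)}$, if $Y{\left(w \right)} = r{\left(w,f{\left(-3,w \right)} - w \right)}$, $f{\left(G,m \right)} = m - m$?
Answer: $- \frac{4481}{14} \approx -320.07$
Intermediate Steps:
$f{\left(G,m \right)} = 0$
$b{\left(Q,s \right)} = 123 + Q$
$C{\left(Z \right)} = -3 + \frac{1}{2 Z}$ ($C{\left(Z \right)} = -3 + \frac{1}{Z + Z} = -3 + \frac{1}{2 Z}$)
$Y{\left(w \right)} = w$
$Y{\left(C{\left(-7 \right)} \right)} - b{\left(194,20 \right)} = \left(-3 + \frac{1}{2 \left(-7\right)}\right) - \left(123 + 194\right) = \left(-3 + \frac{1}{2} \left(- \frac{1}{7}\right)\right) - 317 = \left(-3 - \frac{1}{14}\right) - 317 = - \frac{43}{14} - 317 = - \frac{4481}{14}$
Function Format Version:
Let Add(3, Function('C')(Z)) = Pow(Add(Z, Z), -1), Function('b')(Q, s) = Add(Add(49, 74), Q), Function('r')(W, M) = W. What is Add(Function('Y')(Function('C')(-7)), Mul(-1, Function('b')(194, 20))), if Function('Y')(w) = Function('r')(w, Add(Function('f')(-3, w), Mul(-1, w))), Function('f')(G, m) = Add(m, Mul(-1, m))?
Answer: Rational(-4481, 14) ≈ -320.07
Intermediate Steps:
Function('f')(G, m) = 0
Function('b')(Q, s) = Add(123, Q)
Function('C')(Z) = Add(-3, Mul(Rational(1, 2), Pow(Z, -1))) (Function('C')(Z) = Add(-3, Pow(Add(Z, Z), -1)) = Add(-3, Pow(Mul(2, Z), -1)) = Add(-3, Mul(Rational(1, 2), Pow(Z, -1))))
Function('Y')(w) = w
Add(Function('Y')(Function('C')(-7)), Mul(-1, Function('b')(194, 20))) = Add(Add(-3, Mul(Rational(1, 2), Pow(-7, -1))), Mul(-1, Add(123, 194))) = Add(Add(-3, Mul(Rational(1, 2), Rational(-1, 7))), Mul(-1, 317)) = Add(Add(-3, Rational(-1, 14)), -317) = Add(Rational(-43, 14), -317) = Rational(-4481, 14)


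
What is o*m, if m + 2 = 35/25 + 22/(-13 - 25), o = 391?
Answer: -43792/95 ≈ -460.97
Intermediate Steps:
m = -112/95 (m = -2 + (35/25 + 22/(-13 - 25)) = -2 + (35*(1/25) + 22/(-38)) = -2 + (7/5 + 22*(-1/38)) = -2 + (7/5 - 11/19) = -2 + 78/95 = -112/95 ≈ -1.1789)
o*m = 391*(-112/95) = -43792/95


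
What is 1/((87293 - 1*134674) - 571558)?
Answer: -1/618939 ≈ -1.6157e-6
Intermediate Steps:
1/((87293 - 1*134674) - 571558) = 1/((87293 - 134674) - 571558) = 1/(-47381 - 571558) = 1/(-618939) = -1/618939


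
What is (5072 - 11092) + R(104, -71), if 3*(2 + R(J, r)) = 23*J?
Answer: -15674/3 ≈ -5224.7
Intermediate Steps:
R(J, r) = -2 + 23*J/3 (R(J, r) = -2 + (23*J)/3 = -2 + 23*J/3)
(5072 - 11092) + R(104, -71) = (5072 - 11092) + (-2 + (23/3)*104) = -6020 + (-2 + 2392/3) = -6020 + 2386/3 = -15674/3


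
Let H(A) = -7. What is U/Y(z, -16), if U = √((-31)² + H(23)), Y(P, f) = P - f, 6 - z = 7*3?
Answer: 3*√106 ≈ 30.887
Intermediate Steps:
z = -15 (z = 6 - 7*3 = 6 - 1*21 = 6 - 21 = -15)
U = 3*√106 (U = √((-31)² - 7) = √(961 - 7) = √954 = 3*√106 ≈ 30.887)
U/Y(z, -16) = (3*√106)/(-15 - 1*(-16)) = (3*√106)/(-15 + 16) = (3*√106)/1 = 1*(3*√106) = 3*√106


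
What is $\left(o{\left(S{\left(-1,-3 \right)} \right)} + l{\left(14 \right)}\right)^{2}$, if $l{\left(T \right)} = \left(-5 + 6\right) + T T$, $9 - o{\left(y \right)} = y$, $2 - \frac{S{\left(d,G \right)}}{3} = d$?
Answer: $38809$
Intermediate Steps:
$S{\left(d,G \right)} = 6 - 3 d$
$o{\left(y \right)} = 9 - y$
$l{\left(T \right)} = 1 + T^{2}$
$\left(o{\left(S{\left(-1,-3 \right)} \right)} + l{\left(14 \right)}\right)^{2} = \left(\left(9 - \left(6 - -3\right)\right) + \left(1 + 14^{2}\right)\right)^{2} = \left(\left(9 - \left(6 + 3\right)\right) + \left(1 + 196\right)\right)^{2} = \left(\left(9 - 9\right) + 197\right)^{2} = \left(0 + 197\right)^{2} = 197^{2} = 38809$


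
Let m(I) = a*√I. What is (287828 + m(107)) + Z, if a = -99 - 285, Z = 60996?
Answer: 348824 - 384*√107 ≈ 3.4485e+5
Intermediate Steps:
a = -384
m(I) = -384*√I
(287828 + m(107)) + Z = (287828 - 384*√107) + 60996 = 348824 - 384*√107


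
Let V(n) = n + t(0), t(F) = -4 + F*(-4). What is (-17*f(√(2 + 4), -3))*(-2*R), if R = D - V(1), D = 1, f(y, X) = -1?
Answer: -136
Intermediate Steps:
t(F) = -4 - 4*F
V(n) = -4 + n (V(n) = n + (-4 - 4*0) = n + (-4 + 0) = n - 4 = -4 + n)
R = 4 (R = 1 - (-4 + 1) = 1 - 1*(-3) = 1 + 3 = 4)
(-17*f(√(2 + 4), -3))*(-2*R) = (-17*(-1))*(-2*4) = 17*(-8) = -136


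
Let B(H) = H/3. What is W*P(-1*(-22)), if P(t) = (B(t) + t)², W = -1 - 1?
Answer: -15488/9 ≈ -1720.9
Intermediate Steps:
B(H) = H/3 (B(H) = H*(⅓) = H/3)
W = -2
P(t) = 16*t²/9 (P(t) = (t/3 + t)² = (4*t/3)² = 16*t²/9)
W*P(-1*(-22)) = -32*(-1*(-22))²/9 = -32*22²/9 = -32*484/9 = -2*7744/9 = -15488/9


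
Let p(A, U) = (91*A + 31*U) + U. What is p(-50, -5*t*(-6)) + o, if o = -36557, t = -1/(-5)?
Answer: -40915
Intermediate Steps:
t = ⅕ (t = -1*(-⅕) = ⅕ ≈ 0.20000)
p(A, U) = 32*U + 91*A (p(A, U) = (31*U + 91*A) + U = 32*U + 91*A)
p(-50, -5*t*(-6)) + o = (32*(-5*⅕*(-6)) + 91*(-50)) - 36557 = (32*(-1*(-6)) - 4550) - 36557 = (32*6 - 4550) - 36557 = (192 - 4550) - 36557 = -4358 - 36557 = -40915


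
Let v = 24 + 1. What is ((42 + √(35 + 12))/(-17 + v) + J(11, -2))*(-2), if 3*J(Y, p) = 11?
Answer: -107/6 - √47/4 ≈ -19.547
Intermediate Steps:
v = 25
J(Y, p) = 11/3 (J(Y, p) = (⅓)*11 = 11/3)
((42 + √(35 + 12))/(-17 + v) + J(11, -2))*(-2) = ((42 + √(35 + 12))/(-17 + 25) + 11/3)*(-2) = ((42 + √47)/8 + 11/3)*(-2) = ((42 + √47)*(⅛) + 11/3)*(-2) = ((21/4 + √47/8) + 11/3)*(-2) = (107/12 + √47/8)*(-2) = -107/6 - √47/4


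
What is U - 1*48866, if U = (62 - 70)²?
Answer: -48802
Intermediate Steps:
U = 64 (U = (-8)² = 64)
U - 1*48866 = 64 - 1*48866 = 64 - 48866 = -48802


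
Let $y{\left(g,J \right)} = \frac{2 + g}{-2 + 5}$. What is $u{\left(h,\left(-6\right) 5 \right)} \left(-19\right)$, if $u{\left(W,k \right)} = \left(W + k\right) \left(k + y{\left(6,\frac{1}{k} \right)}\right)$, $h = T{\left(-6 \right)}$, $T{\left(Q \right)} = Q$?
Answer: $-18696$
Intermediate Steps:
$h = -6$
$y{\left(g,J \right)} = \frac{2}{3} + \frac{g}{3}$ ($y{\left(g,J \right)} = \frac{2 + g}{3} = \left(2 + g\right) \frac{1}{3} = \frac{2}{3} + \frac{g}{3}$)
$u{\left(W,k \right)} = \left(\frac{8}{3} + k\right) \left(W + k\right)$ ($u{\left(W,k \right)} = \left(W + k\right) \left(k + \left(\frac{2}{3} + \frac{1}{3} \cdot 6\right)\right) = \left(W + k\right) \left(k + \left(\frac{2}{3} + 2\right)\right) = \left(W + k\right) \left(k + \frac{8}{3}\right) = \left(W + k\right) \left(\frac{8}{3} + k\right) = \left(\frac{8}{3} + k\right) \left(W + k\right)$)
$u{\left(h,\left(-6\right) 5 \right)} \left(-19\right) = \left(\left(\left(-6\right) 5\right)^{2} + \frac{8}{3} \left(-6\right) + \frac{8 \left(\left(-6\right) 5\right)}{3} - 6 \left(\left(-6\right) 5\right)\right) \left(-19\right) = \left(\left(-30\right)^{2} - 16 + \frac{8}{3} \left(-30\right) - -180\right) \left(-19\right) = \left(900 - 16 - 80 + 180\right) \left(-19\right) = 984 \left(-19\right) = -18696$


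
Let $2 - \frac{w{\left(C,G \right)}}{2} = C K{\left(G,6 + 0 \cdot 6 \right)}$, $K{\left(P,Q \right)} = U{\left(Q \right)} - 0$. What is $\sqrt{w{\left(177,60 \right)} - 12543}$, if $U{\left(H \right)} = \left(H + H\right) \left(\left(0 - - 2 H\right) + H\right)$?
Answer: $i \sqrt{89003} \approx 298.33 i$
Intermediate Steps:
$U{\left(H \right)} = 6 H^{2}$ ($U{\left(H \right)} = 2 H \left(\left(0 + 2 H\right) + H\right) = 2 H \left(2 H + H\right) = 2 H 3 H = 6 H^{2}$)
$K{\left(P,Q \right)} = 6 Q^{2}$ ($K{\left(P,Q \right)} = 6 Q^{2} - 0 = 6 Q^{2} + 0 = 6 Q^{2}$)
$w{\left(C,G \right)} = 4 - 432 C$ ($w{\left(C,G \right)} = 4 - 2 C 6 \left(6 + 0 \cdot 6\right)^{2} = 4 - 2 C 6 \left(6 + 0\right)^{2} = 4 - 2 C 6 \cdot 6^{2} = 4 - 2 C 6 \cdot 36 = 4 - 2 C 216 = 4 - 2 \cdot 216 C = 4 - 432 C$)
$\sqrt{w{\left(177,60 \right)} - 12543} = \sqrt{\left(4 - 76464\right) - 12543} = \sqrt{-76460 - 12543} = \sqrt{-89003} = i \sqrt{89003}$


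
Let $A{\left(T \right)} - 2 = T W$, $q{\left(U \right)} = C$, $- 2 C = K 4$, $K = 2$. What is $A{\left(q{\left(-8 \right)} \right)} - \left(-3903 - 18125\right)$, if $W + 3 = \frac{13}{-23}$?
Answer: $\frac{507018}{23} \approx 22044.0$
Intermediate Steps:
$W = - \frac{82}{23}$ ($W = -3 + \frac{13}{-23} = -3 + 13 \left(- \frac{1}{23}\right) = -3 - \frac{13}{23} = - \frac{82}{23} \approx -3.5652$)
$C = -4$ ($C = - \frac{2 \cdot 4}{2} = \left(- \frac{1}{2}\right) 8 = -4$)
$q{\left(U \right)} = -4$
$A{\left(T \right)} = 2 - \frac{82 T}{23}$ ($A{\left(T \right)} = 2 + T \left(- \frac{82}{23}\right) = 2 - \frac{82 T}{23}$)
$A{\left(q{\left(-8 \right)} \right)} - \left(-3903 - 18125\right) = \left(2 - - \frac{328}{23}\right) - \left(-3903 - 18125\right) = \left(2 + \frac{328}{23}\right) - -22028 = \frac{374}{23} + 22028 = \frac{507018}{23}$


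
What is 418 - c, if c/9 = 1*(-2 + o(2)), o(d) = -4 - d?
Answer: 490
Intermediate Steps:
c = -72 (c = 9*(1*(-2 + (-4 - 1*2))) = 9*(1*(-2 + (-4 - 2))) = 9*(1*(-2 - 6)) = 9*(1*(-8)) = 9*(-8) = -72)
418 - c = 418 - 1*(-72) = 418 + 72 = 490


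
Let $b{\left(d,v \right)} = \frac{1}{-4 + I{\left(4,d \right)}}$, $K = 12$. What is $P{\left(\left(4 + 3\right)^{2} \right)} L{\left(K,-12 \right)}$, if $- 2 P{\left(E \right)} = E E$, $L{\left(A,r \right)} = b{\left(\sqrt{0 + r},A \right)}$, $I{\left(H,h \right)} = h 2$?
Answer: $\frac{2401}{32} + \frac{2401 i \sqrt{3}}{32} \approx 75.031 + 129.96 i$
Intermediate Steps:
$I{\left(H,h \right)} = 2 h$
$b{\left(d,v \right)} = \frac{1}{-4 + 2 d}$
$L{\left(A,r \right)} = \frac{1}{2 \left(-2 + \sqrt{r}\right)}$ ($L{\left(A,r \right)} = \frac{1}{2 \left(-2 + \sqrt{0 + r}\right)} = \frac{1}{2 \left(-2 + \sqrt{r}\right)}$)
$P{\left(E \right)} = - \frac{E^{2}}{2}$ ($P{\left(E \right)} = - \frac{E E}{2} = - \frac{E^{2}}{2}$)
$P{\left(\left(4 + 3\right)^{2} \right)} L{\left(K,-12 \right)} = - \frac{\left(\left(4 + 3\right)^{2}\right)^{2}}{2} \frac{1}{2 \left(-2 + \sqrt{-12}\right)} = - \frac{\left(7^{2}\right)^{2}}{2} \frac{1}{2 \left(-2 + 2 i \sqrt{3}\right)} = - \frac{49^{2}}{2} \frac{1}{2 \left(-2 + 2 i \sqrt{3}\right)} = \left(- \frac{1}{2}\right) 2401 \frac{1}{2 \left(-2 + 2 i \sqrt{3}\right)} = - \frac{2401 \frac{1}{2 \left(-2 + 2 i \sqrt{3}\right)}}{2} = - \frac{2401}{4 \left(-2 + 2 i \sqrt{3}\right)}$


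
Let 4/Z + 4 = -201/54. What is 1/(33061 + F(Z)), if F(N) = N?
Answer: 139/4595407 ≈ 3.0248e-5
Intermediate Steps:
Z = -72/139 (Z = 4/(-4 - 201/54) = 4/(-4 - 201*1/54) = 4/(-4 - 67/18) = 4/(-139/18) = 4*(-18/139) = -72/139 ≈ -0.51799)
1/(33061 + F(Z)) = 1/(33061 - 72/139) = 1/(4595407/139) = 139/4595407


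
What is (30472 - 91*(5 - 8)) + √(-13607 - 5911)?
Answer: 30745 + I*√19518 ≈ 30745.0 + 139.71*I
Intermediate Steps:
(30472 - 91*(5 - 8)) + √(-13607 - 5911) = (30472 - 91*(-3)) + √(-19518) = (30472 + 273) + I*√19518 = 30745 + I*√19518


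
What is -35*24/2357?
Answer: -840/2357 ≈ -0.35639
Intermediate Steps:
-35*24/2357 = -840*1/2357 = -840/2357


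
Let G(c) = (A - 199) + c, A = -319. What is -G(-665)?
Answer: 1183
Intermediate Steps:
G(c) = -518 + c (G(c) = (-319 - 199) + c = -518 + c)
-G(-665) = -(-518 - 665) = -1*(-1183) = 1183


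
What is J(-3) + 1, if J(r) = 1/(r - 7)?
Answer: 9/10 ≈ 0.90000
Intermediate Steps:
J(r) = 1/(-7 + r)
J(-3) + 1 = 1/(-7 - 3) + 1 = 1/(-10) + 1 = -⅒ + 1 = 9/10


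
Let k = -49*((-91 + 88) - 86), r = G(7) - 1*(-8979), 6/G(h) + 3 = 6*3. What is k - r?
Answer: -23092/5 ≈ -4618.4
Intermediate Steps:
G(h) = ⅖ (G(h) = 6/(-3 + 6*3) = 6/(-3 + 18) = 6/15 = 6*(1/15) = ⅖)
r = 44897/5 (r = ⅖ - 1*(-8979) = ⅖ + 8979 = 44897/5 ≈ 8979.4)
k = 4361 (k = -49*(-3 - 86) = -49*(-89) = 4361)
k - r = 4361 - 1*44897/5 = 4361 - 44897/5 = -23092/5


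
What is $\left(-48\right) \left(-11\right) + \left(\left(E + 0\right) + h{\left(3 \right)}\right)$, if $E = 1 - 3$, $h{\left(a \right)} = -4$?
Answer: $522$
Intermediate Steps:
$E = -2$
$\left(-48\right) \left(-11\right) + \left(\left(E + 0\right) + h{\left(3 \right)}\right) = \left(-48\right) \left(-11\right) + \left(\left(-2 + 0\right) - 4\right) = 528 - 6 = 522$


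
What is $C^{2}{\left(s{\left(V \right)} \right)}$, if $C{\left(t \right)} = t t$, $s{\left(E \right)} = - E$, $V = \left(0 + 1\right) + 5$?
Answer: $1296$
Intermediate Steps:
$V = 6$ ($V = 1 + 5 = 6$)
$C{\left(t \right)} = t^{2}$
$C^{2}{\left(s{\left(V \right)} \right)} = \left(\left(\left(-1\right) 6\right)^{2}\right)^{2} = \left(\left(-6\right)^{2}\right)^{2} = 36^{2} = 1296$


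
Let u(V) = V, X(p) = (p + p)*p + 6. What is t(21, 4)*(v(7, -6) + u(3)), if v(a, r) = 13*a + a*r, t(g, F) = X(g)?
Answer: 46176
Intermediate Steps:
X(p) = 6 + 2*p² (X(p) = (2*p)*p + 6 = 2*p² + 6 = 6 + 2*p²)
t(g, F) = 6 + 2*g²
t(21, 4)*(v(7, -6) + u(3)) = (6 + 2*21²)*(7*(13 - 6) + 3) = (6 + 2*441)*(7*7 + 3) = (6 + 882)*(49 + 3) = 888*52 = 46176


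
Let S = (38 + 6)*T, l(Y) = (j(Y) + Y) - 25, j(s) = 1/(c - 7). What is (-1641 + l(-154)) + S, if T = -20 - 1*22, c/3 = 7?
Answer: -51351/14 ≈ -3667.9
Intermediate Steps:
c = 21 (c = 3*7 = 21)
j(s) = 1/14 (j(s) = 1/(21 - 7) = 1/14)
T = -42 (T = -20 - 22 = -42)
l(Y) = -349/14 + Y (l(Y) = (1/14 + Y) - 25 = -349/14 + Y)
S = -1848 (S = (38 + 6)*(-42) = 44*(-42) = -1848)
(-1641 + l(-154)) + S = (-1641 + (-349/14 - 154)) - 1848 = (-1641 - 2505/14) - 1848 = -25479/14 - 1848 = -51351/14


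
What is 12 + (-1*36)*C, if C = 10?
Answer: -348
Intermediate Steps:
12 + (-1*36)*C = 12 - 1*36*10 = 12 - 36*10 = 12 - 360 = -348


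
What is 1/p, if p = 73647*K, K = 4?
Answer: 1/294588 ≈ 3.3946e-6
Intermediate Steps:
p = 294588 (p = 73647*4 = 294588)
1/p = 1/294588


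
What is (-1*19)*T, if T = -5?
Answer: 95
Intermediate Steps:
(-1*19)*T = -1*19*(-5) = -19*(-5) = 95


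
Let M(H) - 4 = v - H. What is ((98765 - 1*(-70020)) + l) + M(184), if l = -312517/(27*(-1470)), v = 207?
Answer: 6700460797/39690 ≈ 1.6882e+5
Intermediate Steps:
M(H) = 211 - H (M(H) = 4 + (207 - H) = 211 - H)
l = 312517/39690 (l = -312517/(-39690) = -312517*(-1/39690) = 312517/39690 ≈ 7.8739)
((98765 - 1*(-70020)) + l) + M(184) = ((98765 - 1*(-70020)) + 312517/39690) + (211 - 1*184) = ((98765 + 70020) + 312517/39690) + (211 - 184) = (168785 + 312517/39690) + 27 = 6699389167/39690 + 27 = 6700460797/39690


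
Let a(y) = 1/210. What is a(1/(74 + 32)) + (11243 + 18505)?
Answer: 6247081/210 ≈ 29748.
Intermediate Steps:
a(y) = 1/210
a(1/(74 + 32)) + (11243 + 18505) = 1/210 + (11243 + 18505) = 1/210 + 29748 = 6247081/210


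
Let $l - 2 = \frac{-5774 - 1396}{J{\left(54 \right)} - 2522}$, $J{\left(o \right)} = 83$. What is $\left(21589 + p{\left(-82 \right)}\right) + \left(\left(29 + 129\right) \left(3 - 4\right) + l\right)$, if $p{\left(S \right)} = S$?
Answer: $\frac{17360753}{813} \approx 21354.0$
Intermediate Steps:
$l = \frac{4016}{813}$ ($l = 2 + \frac{-5774 - 1396}{83 - 2522} = 2 - \frac{7170}{-2439} = 2 - - \frac{2390}{813} = 2 + \frac{2390}{813} = \frac{4016}{813} \approx 4.9397$)
$\left(21589 + p{\left(-82 \right)}\right) + \left(\left(29 + 129\right) \left(3 - 4\right) + l\right) = \left(21589 - 82\right) + \left(\left(29 + 129\right) \left(3 - 4\right) + \frac{4016}{813}\right) = 21507 + \left(158 \left(3 - 4\right) + \frac{4016}{813}\right) = 21507 + \left(158 \left(-1\right) + \frac{4016}{813}\right) = 21507 + \left(-158 + \frac{4016}{813}\right) = 21507 - \frac{124438}{813} = \frac{17360753}{813}$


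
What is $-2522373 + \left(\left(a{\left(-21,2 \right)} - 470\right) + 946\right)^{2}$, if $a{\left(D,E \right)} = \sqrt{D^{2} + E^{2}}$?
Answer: $-2295352 + 952 \sqrt{445} \approx -2.2753 \cdot 10^{6}$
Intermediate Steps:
$-2522373 + \left(\left(a{\left(-21,2 \right)} - 470\right) + 946\right)^{2} = -2522373 + \left(\left(\sqrt{\left(-21\right)^{2} + 2^{2}} - 470\right) + 946\right)^{2} = -2522373 + \left(\left(\sqrt{441 + 4} - 470\right) + 946\right)^{2} = -2522373 + \left(\left(\sqrt{445} - 470\right) + 946\right)^{2} = -2522373 + \left(\left(-470 + \sqrt{445}\right) + 946\right)^{2} = -2522373 + \left(476 + \sqrt{445}\right)^{2}$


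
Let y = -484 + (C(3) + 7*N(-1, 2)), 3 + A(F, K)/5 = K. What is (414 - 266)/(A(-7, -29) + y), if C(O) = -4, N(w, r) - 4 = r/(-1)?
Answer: -74/317 ≈ -0.23344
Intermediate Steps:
N(w, r) = 4 - r (N(w, r) = 4 + r/(-1) = 4 + r*(-1) = 4 - r)
A(F, K) = -15 + 5*K
y = -474 (y = -484 + (-4 + 7*(4 - 1*2)) = -484 + (-4 + 7*(4 - 2)) = -484 + (-4 + 7*2) = -484 + (-4 + 14) = -484 + 10 = -474)
(414 - 266)/(A(-7, -29) + y) = (414 - 266)/((-15 + 5*(-29)) - 474) = 148/((-15 - 145) - 474) = 148/(-160 - 474) = 148/(-634) = 148*(-1/634) = -74/317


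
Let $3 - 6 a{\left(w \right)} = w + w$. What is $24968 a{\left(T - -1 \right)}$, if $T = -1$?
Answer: $12484$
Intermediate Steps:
$a{\left(w \right)} = \frac{1}{2} - \frac{w}{3}$ ($a{\left(w \right)} = \frac{1}{2} - \frac{w + w}{6} = \frac{1}{2} - \frac{2 w}{6} = \frac{1}{2} - \frac{w}{3}$)
$24968 a{\left(T - -1 \right)} = 24968 \left(\frac{1}{2} - \frac{-1 - -1}{3}\right) = 24968 \left(\frac{1}{2} - \frac{-1 + 1}{3}\right) = 24968 \left(\frac{1}{2} - 0\right) = 24968 \left(\frac{1}{2} + 0\right) = 24968 \cdot \frac{1}{2} = 12484$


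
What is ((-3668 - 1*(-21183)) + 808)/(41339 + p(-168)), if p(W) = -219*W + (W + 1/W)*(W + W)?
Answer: 18323/134581 ≈ 0.13615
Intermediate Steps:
p(W) = -219*W + 2*W*(W + 1/W) (p(W) = -219*W + (W + 1/W)*(2*W) = -219*W + 2*W*(W + 1/W))
((-3668 - 1*(-21183)) + 808)/(41339 + p(-168)) = ((-3668 - 1*(-21183)) + 808)/(41339 + (2 - 219*(-168) + 2*(-168)**2)) = ((-3668 + 21183) + 808)/(41339 + (2 + 36792 + 2*28224)) = (17515 + 808)/(41339 + (2 + 36792 + 56448)) = 18323/(41339 + 93242) = 18323/134581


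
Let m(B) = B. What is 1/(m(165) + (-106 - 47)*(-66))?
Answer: 1/10263 ≈ 9.7437e-5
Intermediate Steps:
1/(m(165) + (-106 - 47)*(-66)) = 1/(165 + (-106 - 47)*(-66)) = 1/(165 - 153*(-66)) = 1/(165 + 10098) = 1/10263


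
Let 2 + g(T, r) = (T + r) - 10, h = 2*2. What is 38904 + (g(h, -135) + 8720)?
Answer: 47481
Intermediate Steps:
h = 4
g(T, r) = -12 + T + r (g(T, r) = -2 + ((T + r) - 10) = -2 + (-10 + T + r) = -12 + T + r)
38904 + (g(h, -135) + 8720) = 38904 + ((-12 + 4 - 135) + 8720) = 38904 + (-143 + 8720) = 38904 + 8577 = 47481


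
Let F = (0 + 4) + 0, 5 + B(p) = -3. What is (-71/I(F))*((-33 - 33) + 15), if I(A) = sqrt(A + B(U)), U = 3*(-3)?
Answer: -3621*I/2 ≈ -1810.5*I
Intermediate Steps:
U = -9
B(p) = -8 (B(p) = -5 - 3 = -8)
F = 4 (F = 4 + 0 = 4)
I(A) = sqrt(-8 + A) (I(A) = sqrt(A - 8) = sqrt(-8 + A))
(-71/I(F))*((-33 - 33) + 15) = (-71/sqrt(-8 + 4))*((-33 - 33) + 15) = (-71*(-I/2))*(-66 + 15) = -71*(-I/2)*(-51) = -(-71)*I/2*(-51) = (71*I/2)*(-51) = -3621*I/2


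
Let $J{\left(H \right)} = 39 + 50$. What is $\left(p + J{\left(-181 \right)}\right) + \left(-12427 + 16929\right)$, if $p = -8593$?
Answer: $-4002$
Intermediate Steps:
$J{\left(H \right)} = 89$
$\left(p + J{\left(-181 \right)}\right) + \left(-12427 + 16929\right) = \left(-8593 + 89\right) + \left(-12427 + 16929\right) = -8504 + 4502 = -4002$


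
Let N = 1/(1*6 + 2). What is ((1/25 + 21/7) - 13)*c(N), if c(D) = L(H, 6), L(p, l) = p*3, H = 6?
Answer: -4482/25 ≈ -179.28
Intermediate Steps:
L(p, l) = 3*p
N = ⅛ (N = 1/(6 + 2) = 1/8 = ⅛ ≈ 0.12500)
c(D) = 18 (c(D) = 3*6 = 18)
((1/25 + 21/7) - 13)*c(N) = ((1/25 + 21/7) - 13)*18 = ((1*(1/25) + 21*(⅐)) - 13)*18 = ((1/25 + 3) - 13)*18 = (76/25 - 13)*18 = -249/25*18 = -4482/25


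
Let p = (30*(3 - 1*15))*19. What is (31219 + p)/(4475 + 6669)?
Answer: 24379/11144 ≈ 2.1876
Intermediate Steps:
p = -6840 (p = (30*(3 - 15))*19 = (30*(-12))*19 = -360*19 = -6840)
(31219 + p)/(4475 + 6669) = (31219 - 6840)/(4475 + 6669) = 24379/11144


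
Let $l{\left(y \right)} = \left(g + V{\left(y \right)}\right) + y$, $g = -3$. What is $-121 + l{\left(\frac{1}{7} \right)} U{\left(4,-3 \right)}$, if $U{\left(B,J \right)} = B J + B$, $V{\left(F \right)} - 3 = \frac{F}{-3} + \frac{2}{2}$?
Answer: $- \frac{2725}{21} \approx -129.76$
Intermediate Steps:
$V{\left(F \right)} = 4 - \frac{F}{3}$ ($V{\left(F \right)} = 3 + \left(\frac{F}{-3} + \frac{2}{2}\right) = 3 + \left(F \left(- \frac{1}{3}\right) + 2 \cdot \frac{1}{2}\right) = 3 - \left(-1 + \frac{F}{3}\right) = 4 - \frac{F}{3}$)
$U{\left(B,J \right)} = B + B J$
$l{\left(y \right)} = 1 + \frac{2 y}{3}$ ($l{\left(y \right)} = \left(-3 - \left(-4 + \frac{y}{3}\right)\right) + y = \left(1 - \frac{y}{3}\right) + y = 1 + \frac{2 y}{3}$)
$-121 + l{\left(\frac{1}{7} \right)} U{\left(4,-3 \right)} = -121 + \left(1 + \frac{2}{3 \cdot 7}\right) 4 \left(1 - 3\right) = -121 + \left(1 + \frac{2}{3} \cdot \frac{1}{7}\right) 4 \left(-2\right) = -121 + \left(1 + \frac{2}{21}\right) \left(-8\right) = -121 + \frac{23}{21} \left(-8\right) = -121 - \frac{184}{21} = - \frac{2725}{21}$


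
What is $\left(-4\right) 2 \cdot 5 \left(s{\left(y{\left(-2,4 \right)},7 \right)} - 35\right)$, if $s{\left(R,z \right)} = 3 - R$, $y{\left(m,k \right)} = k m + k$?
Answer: $1120$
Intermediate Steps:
$y{\left(m,k \right)} = k + k m$
$\left(-4\right) 2 \cdot 5 \left(s{\left(y{\left(-2,4 \right)},7 \right)} - 35\right) = \left(-4\right) 2 \cdot 5 \left(\left(3 - 4 \left(1 - 2\right)\right) - 35\right) = \left(-8\right) 5 \left(\left(3 - 4 \left(-1\right)\right) - 35\right) = - 40 \left(\left(3 - -4\right) - 35\right) = - 40 \left(\left(3 + 4\right) - 35\right) = - 40 \left(7 - 35\right) = \left(-40\right) \left(-28\right) = 1120$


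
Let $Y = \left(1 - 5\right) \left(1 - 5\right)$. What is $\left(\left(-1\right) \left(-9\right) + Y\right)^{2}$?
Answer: $625$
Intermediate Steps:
$Y = 16$ ($Y = \left(-4\right) \left(-4\right) = 16$)
$\left(\left(-1\right) \left(-9\right) + Y\right)^{2} = \left(\left(-1\right) \left(-9\right) + 16\right)^{2} = \left(9 + 16\right)^{2} = 25^{2} = 625$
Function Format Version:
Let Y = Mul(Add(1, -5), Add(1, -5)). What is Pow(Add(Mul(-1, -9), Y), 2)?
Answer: 625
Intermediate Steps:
Y = 16 (Y = Mul(-4, -4) = 16)
Pow(Add(Mul(-1, -9), Y), 2) = Pow(Add(Mul(-1, -9), 16), 2) = Pow(Add(9, 16), 2) = Pow(25, 2) = 625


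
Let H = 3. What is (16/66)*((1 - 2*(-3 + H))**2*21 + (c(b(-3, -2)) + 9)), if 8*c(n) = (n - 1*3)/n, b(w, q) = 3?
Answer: 80/11 ≈ 7.2727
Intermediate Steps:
c(n) = (-3 + n)/(8*n) (c(n) = ((n - 1*3)/n)/8 = ((n - 3)/n)/8 = ((-3 + n)/n)/8 = (-3 + n)/(8*n))
(16/66)*((1 - 2*(-3 + H))**2*21 + (c(b(-3, -2)) + 9)) = (16/66)*((1 - 2*(-3 + 3))**2*21 + ((1/8)*(-3 + 3)/3 + 9)) = (16*(1/66))*((1 - 2*0)**2*21 + ((1/8)*(1/3)*0 + 9)) = 8*((1 + 0)**2*21 + (0 + 9))/33 = 8*(1**2*21 + 9)/33 = 8*(1*21 + 9)/33 = 8*(21 + 9)/33 = (8/33)*30 = 80/11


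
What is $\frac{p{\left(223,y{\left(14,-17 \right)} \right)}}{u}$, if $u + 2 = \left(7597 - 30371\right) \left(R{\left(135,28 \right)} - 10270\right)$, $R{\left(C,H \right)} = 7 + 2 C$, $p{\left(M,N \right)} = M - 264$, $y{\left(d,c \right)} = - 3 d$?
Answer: $- \frac{41}{227580580} \approx -1.8016 \cdot 10^{-7}$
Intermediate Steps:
$p{\left(M,N \right)} = -264 + M$
$u = 227580580$ ($u = -2 + \left(7597 - 30371\right) \left(\left(7 + 2 \cdot 135\right) - 10270\right) = -2 - 22774 \left(\left(7 + 270\right) - 10270\right) = -2 - 22774 \left(277 - 10270\right) = -2 - -227580582 = -2 + 227580582 = 227580580$)
$\frac{p{\left(223,y{\left(14,-17 \right)} \right)}}{u} = \frac{-264 + 223}{227580580} = \left(-41\right) \frac{1}{227580580} = - \frac{41}{227580580}$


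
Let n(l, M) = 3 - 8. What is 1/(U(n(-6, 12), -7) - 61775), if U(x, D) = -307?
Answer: -1/62082 ≈ -1.6108e-5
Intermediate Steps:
n(l, M) = -5
1/(U(n(-6, 12), -7) - 61775) = 1/(-307 - 61775) = 1/(-62082) = -1/62082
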